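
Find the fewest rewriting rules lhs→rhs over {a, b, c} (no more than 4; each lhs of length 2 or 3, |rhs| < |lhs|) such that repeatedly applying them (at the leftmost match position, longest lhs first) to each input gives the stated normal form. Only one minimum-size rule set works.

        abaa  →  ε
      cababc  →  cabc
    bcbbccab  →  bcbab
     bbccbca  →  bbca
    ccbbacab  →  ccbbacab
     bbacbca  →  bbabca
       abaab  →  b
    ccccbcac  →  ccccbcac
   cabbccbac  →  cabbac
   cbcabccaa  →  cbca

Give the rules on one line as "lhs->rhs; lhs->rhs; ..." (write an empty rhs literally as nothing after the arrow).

aa->; aba->a; acb->ab; bcc->

  | abaa => aa => ε
  | cababc => cabc
  | bcbbccab => bcbab
  | bbccbca => bbca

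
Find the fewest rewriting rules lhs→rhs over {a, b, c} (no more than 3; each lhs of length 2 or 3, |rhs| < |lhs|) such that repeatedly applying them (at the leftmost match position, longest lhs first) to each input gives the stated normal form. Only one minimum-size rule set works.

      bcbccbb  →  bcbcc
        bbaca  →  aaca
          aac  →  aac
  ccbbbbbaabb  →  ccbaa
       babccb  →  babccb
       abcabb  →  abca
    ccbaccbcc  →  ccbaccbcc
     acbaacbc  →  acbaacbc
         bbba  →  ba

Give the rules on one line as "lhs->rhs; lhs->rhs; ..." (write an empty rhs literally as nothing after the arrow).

bb->; bba->aa

  | bcbccbb => bcbcc
  | bbaca => aaca
  | aac
  | ccbbbbbaabb => ccbbbaabb => ccbaabb => ccbaa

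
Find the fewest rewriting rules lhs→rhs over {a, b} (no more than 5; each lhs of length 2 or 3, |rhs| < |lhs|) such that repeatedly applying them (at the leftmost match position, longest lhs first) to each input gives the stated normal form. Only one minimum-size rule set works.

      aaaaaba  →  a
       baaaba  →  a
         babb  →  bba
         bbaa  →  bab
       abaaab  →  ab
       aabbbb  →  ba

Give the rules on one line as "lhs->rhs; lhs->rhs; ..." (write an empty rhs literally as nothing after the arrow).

aaa->a; aba->a; abb->ba; baa->ab

  | aaaaaba => aaaba => aba => a
  | baaaba => ababa => aba => a
  | babb => bba
  | bbaa => bab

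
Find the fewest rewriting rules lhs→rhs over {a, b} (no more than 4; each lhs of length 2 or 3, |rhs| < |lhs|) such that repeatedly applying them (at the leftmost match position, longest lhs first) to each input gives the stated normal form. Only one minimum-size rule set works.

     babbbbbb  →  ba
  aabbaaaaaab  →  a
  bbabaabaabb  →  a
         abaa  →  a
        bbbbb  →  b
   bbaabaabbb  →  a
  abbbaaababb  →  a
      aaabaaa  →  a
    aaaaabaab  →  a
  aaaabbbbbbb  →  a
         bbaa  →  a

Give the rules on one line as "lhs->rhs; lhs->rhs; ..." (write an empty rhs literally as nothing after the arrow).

  | babbbbbb => babbbbb => babbbb => babbb => babb => bab => ba
  | aabbaaaaaab => abbaaaaaab => abaaaaaab => aaaaaaab => aaaaaab => aaaaab => aaaab => aaab => aab => ab => a
  | bbabaabaabb => abaabaabb => aaabaabb => aabaabb => abaabb => aaabb => aabb => abb => ab => a
  | abaa => aaa => aa => a

aa->a; ab->a; bb->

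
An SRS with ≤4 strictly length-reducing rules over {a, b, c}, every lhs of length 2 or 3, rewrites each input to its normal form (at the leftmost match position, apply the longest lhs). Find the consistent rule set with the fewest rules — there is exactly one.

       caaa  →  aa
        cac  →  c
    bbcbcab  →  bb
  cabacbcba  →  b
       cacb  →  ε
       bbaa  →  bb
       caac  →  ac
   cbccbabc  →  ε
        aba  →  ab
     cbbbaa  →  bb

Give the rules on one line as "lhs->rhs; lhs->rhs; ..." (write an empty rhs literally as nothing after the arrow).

  | caaa => aa
  | cac => c
  | bbcbcab => bbcab => bab => bb
  | cabacbcba => bacbcba => bcbcba => bcba => ba => b

ba->b; bc->; ca->; cb->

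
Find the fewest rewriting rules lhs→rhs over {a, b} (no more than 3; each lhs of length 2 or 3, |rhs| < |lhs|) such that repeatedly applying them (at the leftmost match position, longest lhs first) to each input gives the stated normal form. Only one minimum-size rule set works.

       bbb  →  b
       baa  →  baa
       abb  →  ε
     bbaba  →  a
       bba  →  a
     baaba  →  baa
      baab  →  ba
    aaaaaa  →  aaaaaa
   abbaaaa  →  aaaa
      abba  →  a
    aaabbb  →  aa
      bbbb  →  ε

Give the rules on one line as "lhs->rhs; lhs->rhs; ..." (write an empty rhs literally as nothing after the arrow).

  | bbb => b
  | baa
  | abb => ab => ε
  | bbaba => aba => a

ab->; abb->ab; bb->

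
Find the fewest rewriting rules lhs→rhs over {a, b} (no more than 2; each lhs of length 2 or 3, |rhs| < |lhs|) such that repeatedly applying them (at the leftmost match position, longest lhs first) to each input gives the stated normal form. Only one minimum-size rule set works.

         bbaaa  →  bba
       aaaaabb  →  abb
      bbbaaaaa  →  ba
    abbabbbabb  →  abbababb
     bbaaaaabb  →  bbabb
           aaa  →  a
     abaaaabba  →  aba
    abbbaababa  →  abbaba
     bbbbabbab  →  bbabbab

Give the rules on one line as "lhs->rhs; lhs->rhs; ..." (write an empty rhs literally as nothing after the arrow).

  | bbaaa => bba
  | aaaaabb => aaabb => abb
  | bbbaaaaa => baaaaa => baaa => ba
  | abbabbbabb => abbababb

aa->; bbb->b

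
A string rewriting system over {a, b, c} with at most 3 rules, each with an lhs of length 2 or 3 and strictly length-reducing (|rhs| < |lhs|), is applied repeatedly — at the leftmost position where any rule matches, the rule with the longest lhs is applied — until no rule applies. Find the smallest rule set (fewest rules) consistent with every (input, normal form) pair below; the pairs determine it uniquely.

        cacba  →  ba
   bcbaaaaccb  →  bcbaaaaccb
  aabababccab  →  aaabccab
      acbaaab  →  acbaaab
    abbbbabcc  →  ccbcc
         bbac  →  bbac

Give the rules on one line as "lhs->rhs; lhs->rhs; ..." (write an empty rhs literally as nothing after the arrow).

  | cacba => ba
  | bcbaaaaccb
  | aabababccab => aaabccab
  | acbaaab

abb->cc; bab->; cac->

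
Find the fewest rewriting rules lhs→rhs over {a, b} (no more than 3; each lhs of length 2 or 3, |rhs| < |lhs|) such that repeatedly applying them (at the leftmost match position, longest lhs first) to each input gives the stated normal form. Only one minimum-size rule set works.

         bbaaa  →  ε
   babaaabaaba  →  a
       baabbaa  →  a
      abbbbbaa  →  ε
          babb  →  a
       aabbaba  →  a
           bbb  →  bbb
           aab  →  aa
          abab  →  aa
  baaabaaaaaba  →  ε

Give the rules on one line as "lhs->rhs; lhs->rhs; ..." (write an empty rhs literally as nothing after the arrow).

aaa->; ab->a; ba->a

  | bbaaa => baaa => aaa => ε
  | babaaabaaba => abaaabaaba => aaaabaaba => abaaba => aaaba => ba => a
  | baabbaa => aabbaa => aabaa => aaaa => a
  | abbbbbaa => abbbbaa => abbbaa => abbaa => abaa => aaa => ε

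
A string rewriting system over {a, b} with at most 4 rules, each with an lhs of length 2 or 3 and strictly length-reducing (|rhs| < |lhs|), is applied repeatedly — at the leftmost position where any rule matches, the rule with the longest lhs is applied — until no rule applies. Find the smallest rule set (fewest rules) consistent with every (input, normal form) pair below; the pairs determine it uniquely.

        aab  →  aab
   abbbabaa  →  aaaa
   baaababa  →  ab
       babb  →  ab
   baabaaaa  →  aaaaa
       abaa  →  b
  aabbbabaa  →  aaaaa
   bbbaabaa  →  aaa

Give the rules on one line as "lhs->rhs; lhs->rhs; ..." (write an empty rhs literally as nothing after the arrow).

  | aab
  | abbbabaa => aababaa => abbaa => aaaa
  | baaababa => baababa => bababa => bbaba => aaba => ab
  | babb => bbb => ab

aba->b; ba->b; bb->a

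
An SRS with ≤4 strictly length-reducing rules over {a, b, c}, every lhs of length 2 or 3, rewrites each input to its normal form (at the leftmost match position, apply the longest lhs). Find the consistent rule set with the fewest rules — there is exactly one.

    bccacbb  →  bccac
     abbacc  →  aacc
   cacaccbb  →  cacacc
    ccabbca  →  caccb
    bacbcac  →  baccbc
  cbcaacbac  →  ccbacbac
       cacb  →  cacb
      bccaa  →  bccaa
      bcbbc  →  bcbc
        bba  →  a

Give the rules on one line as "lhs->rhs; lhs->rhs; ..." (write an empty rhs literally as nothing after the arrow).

  | bccacbb => bccac
  | abbacc => aacc
  | cacaccbb => cacacc
  | ccabbca => cacbca => caccb

bb->; bbc->bc; bca->cb; cab->ac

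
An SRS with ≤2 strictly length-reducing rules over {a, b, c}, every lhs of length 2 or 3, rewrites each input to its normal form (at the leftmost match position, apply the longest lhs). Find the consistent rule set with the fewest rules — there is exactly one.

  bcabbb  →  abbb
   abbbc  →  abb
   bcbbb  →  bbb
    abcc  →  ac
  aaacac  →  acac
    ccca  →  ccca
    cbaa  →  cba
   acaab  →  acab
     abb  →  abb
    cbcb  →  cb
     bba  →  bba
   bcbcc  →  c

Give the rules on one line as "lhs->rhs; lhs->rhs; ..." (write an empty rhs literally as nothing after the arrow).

  | bcabbb => abbb
  | abbbc => abb
  | bcbbb => bbb
  | abcc => ac

aa->a; bc->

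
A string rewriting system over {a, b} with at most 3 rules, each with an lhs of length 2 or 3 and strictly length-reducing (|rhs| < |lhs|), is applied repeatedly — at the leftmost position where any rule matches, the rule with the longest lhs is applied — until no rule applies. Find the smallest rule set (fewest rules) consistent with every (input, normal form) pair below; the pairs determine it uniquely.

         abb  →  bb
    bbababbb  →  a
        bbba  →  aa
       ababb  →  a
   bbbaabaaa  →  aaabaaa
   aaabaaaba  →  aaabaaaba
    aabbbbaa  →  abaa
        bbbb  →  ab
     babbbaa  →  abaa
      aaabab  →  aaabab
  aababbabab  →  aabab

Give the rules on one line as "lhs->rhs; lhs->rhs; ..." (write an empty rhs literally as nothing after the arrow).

abb->bb; bbb->a

  | abb => bb
  | bbababbb => bbabbbb => bbbbbb => abbb => bbb => a
  | bbba => aa
  | ababb => abbb => bbb => a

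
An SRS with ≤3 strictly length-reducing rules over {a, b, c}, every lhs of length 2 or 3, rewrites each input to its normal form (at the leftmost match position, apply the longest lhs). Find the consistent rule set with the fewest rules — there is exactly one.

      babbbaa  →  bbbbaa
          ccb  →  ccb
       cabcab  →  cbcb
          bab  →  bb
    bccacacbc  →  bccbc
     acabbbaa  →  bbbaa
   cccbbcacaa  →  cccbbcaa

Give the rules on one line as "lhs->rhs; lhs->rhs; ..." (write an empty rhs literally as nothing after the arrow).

  | babbbaa => bbbbaa
  | ccb
  | cabcab => cbcab => cbcb
  | bab => bb

ab->b; ac->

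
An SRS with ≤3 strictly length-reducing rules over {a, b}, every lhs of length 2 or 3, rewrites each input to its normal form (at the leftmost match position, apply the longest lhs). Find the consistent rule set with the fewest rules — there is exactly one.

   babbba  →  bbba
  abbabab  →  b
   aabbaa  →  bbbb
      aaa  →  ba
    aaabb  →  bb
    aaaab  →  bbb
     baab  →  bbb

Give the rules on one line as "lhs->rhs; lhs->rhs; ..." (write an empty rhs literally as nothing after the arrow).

aa->b; ab->

  | babbba => bbba
  | abbabab => babab => bab => b
  | aabbaa => bbbaa => bbbb
  | aaa => ba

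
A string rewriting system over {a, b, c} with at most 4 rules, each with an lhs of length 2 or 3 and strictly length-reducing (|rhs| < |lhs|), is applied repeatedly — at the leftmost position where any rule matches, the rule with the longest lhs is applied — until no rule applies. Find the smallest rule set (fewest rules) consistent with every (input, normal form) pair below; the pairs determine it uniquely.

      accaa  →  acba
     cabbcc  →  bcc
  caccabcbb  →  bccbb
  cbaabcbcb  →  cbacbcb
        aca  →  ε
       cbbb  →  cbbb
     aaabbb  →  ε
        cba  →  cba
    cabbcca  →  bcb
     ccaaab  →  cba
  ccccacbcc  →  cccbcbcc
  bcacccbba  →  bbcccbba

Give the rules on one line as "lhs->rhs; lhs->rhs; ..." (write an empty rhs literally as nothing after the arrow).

ab->; ca->b; cab->

  | accaa => acba
  | cabbcc => bcc
  | caccabcbb => bccabcbb => bccbb
  | cbaabcbcb => cbacbcb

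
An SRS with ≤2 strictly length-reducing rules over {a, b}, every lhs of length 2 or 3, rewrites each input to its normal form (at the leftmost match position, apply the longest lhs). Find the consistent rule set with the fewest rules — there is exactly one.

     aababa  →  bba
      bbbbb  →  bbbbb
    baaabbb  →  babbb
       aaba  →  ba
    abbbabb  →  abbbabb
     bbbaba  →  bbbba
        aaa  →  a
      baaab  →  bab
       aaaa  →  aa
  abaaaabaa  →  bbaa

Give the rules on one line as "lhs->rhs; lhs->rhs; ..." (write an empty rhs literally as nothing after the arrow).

aaa->a; aba->ba

  | aababa => ababa => baba => bba
  | bbbbb
  | baaabbb => babbb
  | aaba => aba => ba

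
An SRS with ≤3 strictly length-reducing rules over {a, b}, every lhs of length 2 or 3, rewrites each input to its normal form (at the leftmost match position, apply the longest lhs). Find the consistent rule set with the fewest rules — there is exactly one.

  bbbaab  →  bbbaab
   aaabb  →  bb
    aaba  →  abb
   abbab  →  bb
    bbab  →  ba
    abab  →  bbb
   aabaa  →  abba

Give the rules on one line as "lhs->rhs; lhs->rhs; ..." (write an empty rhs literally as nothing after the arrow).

aaa->; aba->bb; bab->a

  | bbbaab
  | aaabb => bb
  | aaba => abb
  | abbab => aba => bb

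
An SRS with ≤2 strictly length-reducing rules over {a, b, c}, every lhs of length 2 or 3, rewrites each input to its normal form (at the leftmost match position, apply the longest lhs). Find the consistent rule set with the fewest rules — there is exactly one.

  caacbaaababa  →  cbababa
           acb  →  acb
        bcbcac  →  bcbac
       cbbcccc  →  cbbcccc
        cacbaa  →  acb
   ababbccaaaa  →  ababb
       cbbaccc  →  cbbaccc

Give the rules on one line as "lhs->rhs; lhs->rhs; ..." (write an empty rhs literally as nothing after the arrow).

aa->; ca->a

  | caacbaaababa => aacbaaababa => cbaaababa => cbababa
  | acb
  | bcbcac => bcbac
  | cbbcccc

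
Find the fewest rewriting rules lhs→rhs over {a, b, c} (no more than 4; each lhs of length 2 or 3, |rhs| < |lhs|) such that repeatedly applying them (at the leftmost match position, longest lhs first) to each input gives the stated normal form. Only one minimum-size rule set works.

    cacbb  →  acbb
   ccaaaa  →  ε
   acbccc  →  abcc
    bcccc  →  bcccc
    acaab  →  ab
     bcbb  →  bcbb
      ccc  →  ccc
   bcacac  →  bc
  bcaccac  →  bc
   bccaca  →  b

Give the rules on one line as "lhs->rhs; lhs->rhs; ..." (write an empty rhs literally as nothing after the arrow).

  | cacbb => acbb
  | ccaaaa => caaaa => aaaa => aa => ε
  | acbccc => abcc
  | bcccc

aa->; ca->a; cbc->b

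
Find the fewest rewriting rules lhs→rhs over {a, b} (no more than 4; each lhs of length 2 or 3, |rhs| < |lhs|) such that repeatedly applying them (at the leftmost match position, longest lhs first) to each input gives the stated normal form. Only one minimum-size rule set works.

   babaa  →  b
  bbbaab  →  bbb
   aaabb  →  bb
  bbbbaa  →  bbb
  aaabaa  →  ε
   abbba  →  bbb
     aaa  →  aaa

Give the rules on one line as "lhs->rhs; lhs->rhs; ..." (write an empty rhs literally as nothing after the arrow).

ab->b; ba->b; baa->

  | babaa => bbaa => b
  | bbbaab => bbb
  | aaabb => aabb => abb => bb
  | bbbbaa => bbb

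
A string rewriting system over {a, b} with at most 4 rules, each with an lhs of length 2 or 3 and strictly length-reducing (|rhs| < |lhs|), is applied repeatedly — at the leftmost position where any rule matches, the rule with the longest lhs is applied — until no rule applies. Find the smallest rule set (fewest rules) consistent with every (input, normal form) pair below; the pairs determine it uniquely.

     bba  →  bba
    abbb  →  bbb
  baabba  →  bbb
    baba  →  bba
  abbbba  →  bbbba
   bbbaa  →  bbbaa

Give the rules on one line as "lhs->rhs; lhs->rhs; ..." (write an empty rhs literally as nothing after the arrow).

aaa->bb; aab->aa; ab->b

  | bba
  | abbb => bbb
  | baabba => baaba => baaa => bbb
  | baba => bba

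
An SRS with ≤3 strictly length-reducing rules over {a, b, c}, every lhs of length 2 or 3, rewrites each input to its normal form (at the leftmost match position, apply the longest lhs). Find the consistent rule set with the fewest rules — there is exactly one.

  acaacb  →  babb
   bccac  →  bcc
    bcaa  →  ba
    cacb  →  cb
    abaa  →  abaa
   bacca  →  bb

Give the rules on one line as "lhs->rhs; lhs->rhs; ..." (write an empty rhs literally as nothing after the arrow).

  | acaacb => baacb => babb
  | bccac => bcc
  | bcaa => ba
  | cacb => cb

ac->b; ca->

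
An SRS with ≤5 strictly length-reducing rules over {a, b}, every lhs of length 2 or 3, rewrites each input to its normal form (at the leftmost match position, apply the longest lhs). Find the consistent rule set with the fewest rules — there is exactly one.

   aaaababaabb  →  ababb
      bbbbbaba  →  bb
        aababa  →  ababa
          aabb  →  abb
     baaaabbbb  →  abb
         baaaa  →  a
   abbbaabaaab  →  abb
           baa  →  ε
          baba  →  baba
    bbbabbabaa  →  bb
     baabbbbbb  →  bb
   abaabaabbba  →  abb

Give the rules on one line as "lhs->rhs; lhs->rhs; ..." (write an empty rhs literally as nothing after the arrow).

aa->a; baa->; bba->bb; bbb->bb

  | aaaababaabb => aaababaabb => aababaabb => ababaabb => ababb
  | bbbbbaba => bbbbaba => bbbaba => bbaba => bbba => bba => bb
  | aababa => ababa
  | aabb => abb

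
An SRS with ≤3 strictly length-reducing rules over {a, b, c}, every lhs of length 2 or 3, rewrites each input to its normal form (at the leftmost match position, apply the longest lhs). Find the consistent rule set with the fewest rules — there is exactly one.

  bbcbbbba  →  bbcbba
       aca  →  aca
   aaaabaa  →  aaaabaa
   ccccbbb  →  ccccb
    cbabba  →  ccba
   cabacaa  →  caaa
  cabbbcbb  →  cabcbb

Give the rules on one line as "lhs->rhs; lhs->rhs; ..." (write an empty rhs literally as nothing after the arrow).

  | bbcbbbba => bbcbba
  | aca
  | aaaabaa
  | ccccbbb => ccccb

bab->c; bac->; bbb->b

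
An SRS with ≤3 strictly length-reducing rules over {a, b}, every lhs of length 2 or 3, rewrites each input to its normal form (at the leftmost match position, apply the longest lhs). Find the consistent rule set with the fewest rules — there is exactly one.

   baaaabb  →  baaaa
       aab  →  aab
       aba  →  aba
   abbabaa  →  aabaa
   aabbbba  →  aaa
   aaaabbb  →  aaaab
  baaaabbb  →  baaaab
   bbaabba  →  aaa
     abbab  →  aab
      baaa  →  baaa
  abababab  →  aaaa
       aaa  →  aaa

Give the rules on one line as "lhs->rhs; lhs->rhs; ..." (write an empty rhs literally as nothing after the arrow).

  | baaaabb => baaaa
  | aab
  | aba
  | abbabaa => aabaa

bab->a; bb->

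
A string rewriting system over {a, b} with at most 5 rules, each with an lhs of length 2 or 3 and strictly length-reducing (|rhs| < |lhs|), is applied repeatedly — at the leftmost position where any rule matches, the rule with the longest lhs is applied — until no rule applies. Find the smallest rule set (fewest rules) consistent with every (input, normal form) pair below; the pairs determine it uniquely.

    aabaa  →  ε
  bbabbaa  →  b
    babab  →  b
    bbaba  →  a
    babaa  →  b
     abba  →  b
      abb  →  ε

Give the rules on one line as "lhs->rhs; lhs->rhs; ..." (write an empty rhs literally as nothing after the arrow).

aa->; aaa->b; ba->a; bb->a

  | aabaa => baa => aa => ε
  | bbabbaa => aabbaa => bbaa => aaa => b
  | babab => abab => aab => b
  | bbaba => aaba => ba => a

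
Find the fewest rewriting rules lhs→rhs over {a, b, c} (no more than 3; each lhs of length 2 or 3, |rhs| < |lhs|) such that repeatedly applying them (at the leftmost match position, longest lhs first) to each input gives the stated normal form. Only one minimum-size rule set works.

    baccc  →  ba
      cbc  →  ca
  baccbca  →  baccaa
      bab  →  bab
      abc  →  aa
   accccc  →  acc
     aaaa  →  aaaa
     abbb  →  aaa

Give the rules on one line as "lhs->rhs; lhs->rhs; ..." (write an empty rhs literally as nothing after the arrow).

bbb->aa; bc->a; ccc->

  | baccc => ba
  | cbc => ca
  | baccbca => baccaa
  | bab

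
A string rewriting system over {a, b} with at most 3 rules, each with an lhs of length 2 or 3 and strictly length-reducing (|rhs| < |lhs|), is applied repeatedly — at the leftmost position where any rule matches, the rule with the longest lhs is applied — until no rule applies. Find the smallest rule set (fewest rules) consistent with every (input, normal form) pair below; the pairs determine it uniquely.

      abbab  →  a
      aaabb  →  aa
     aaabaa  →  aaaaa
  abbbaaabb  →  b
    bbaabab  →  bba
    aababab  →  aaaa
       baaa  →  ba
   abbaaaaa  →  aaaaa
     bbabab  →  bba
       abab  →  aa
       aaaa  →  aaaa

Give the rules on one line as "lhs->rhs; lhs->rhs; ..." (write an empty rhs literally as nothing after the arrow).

  | abbab => ab => a
  | aaabb => aa
  | aaabaa => aaaaa
  | abbbaaabb => baaabb => baabb => babb => b

ab->a; abb->; baa->ba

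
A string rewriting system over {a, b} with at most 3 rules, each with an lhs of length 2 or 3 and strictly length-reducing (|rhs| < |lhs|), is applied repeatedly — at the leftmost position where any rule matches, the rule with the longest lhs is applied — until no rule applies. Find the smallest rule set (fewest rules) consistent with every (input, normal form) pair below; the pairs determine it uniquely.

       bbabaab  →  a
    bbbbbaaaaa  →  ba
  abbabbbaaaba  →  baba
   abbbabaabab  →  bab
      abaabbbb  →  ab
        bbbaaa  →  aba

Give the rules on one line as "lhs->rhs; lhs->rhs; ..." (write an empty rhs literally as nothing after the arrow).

aa->; bb->a

  | bbabaab => aabaab => baab => bb => a
  | bbbbbaaaaa => abbbaaaaa => aabaaaaa => baaaaa => baaa => ba
  | abbabbbaaaba => aaabbbaaaba => abbbaaaba => aabaaaba => baaaba => baba
  | abbbabaabab => aababaabab => babaabab => babbab => baaab => bab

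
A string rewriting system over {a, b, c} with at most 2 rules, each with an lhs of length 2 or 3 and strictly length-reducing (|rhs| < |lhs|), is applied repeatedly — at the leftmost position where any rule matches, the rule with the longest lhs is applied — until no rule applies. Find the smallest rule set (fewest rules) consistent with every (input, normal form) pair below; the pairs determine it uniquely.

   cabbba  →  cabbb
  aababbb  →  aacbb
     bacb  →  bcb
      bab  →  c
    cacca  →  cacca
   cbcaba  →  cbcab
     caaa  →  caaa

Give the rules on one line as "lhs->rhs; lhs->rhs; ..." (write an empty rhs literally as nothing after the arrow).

  | cabbba => cabbb
  | aababbb => aacbb
  | bacb => bcb
  | bab => c

ba->b; bab->c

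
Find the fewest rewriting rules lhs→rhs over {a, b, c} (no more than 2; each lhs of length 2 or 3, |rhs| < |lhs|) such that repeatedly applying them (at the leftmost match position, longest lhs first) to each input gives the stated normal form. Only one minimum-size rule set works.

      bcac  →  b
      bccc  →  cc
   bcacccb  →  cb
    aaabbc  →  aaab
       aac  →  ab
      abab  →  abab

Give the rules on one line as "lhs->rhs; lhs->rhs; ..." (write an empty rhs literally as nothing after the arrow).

ac->b; bc->

  | bcac => ac => b
  | bccc => cc
  | bcacccb => acccb => bccb => cb
  | aaabbc => aaab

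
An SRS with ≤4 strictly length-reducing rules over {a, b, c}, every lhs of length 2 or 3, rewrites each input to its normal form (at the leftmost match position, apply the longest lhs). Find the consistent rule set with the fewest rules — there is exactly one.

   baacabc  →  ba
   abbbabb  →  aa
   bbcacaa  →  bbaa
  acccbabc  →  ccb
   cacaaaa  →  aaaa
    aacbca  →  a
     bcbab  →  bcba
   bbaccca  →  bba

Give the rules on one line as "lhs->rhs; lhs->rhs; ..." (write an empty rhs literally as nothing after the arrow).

  | baacabc => baabc => baac => ba
  | abbbabb => abbabb => ababb => aabb => aab => aa
  | bbcacaa => bbacaa => bbaa
  | acccbabc => ccbabc => ccbac => ccb

ab->a; ac->; ca->a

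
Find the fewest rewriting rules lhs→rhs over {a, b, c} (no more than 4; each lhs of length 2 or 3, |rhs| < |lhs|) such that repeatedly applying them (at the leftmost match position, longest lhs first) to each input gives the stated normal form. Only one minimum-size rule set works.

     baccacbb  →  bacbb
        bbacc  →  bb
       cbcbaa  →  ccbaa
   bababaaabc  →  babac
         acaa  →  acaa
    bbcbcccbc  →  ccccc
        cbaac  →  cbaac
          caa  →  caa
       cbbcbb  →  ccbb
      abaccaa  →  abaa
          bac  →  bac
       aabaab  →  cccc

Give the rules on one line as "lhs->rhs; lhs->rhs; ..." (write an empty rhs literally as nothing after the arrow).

  | baccacbb => bacbb
  | bbacc => bb
  | cbcbaa => ccbaa
  | bababaaabc => bababaccc => bababc => babac

aab->cc; acc->; bc->c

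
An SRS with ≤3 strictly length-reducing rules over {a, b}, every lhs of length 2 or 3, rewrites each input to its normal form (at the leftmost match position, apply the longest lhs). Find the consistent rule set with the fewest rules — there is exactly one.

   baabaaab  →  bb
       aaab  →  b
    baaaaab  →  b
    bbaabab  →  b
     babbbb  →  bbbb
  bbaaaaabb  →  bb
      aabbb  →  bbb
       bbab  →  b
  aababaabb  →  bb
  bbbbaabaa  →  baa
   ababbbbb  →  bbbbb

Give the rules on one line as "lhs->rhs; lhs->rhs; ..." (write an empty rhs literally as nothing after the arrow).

  | baabaaab => babaaab => abaaab => baaab => bb
  | aaab => b
  | baaaaab => baab => bab => ab => b
  | bbaabab => bbabab => babab => abab => bab => ab => b

aaa->; ab->b; bab->ab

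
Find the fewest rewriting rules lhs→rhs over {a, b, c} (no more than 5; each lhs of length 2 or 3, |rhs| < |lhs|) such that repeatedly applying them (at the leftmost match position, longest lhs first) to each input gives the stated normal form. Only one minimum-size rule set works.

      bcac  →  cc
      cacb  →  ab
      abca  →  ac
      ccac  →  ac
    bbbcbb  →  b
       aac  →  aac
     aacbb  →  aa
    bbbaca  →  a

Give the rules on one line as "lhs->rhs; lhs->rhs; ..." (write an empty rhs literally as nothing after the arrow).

ba->c; bb->; ca->a; cb->b

  | bcac => bac => cc
  | cacb => acb => ab
  | abca => aba => ac
  | ccac => cac => ac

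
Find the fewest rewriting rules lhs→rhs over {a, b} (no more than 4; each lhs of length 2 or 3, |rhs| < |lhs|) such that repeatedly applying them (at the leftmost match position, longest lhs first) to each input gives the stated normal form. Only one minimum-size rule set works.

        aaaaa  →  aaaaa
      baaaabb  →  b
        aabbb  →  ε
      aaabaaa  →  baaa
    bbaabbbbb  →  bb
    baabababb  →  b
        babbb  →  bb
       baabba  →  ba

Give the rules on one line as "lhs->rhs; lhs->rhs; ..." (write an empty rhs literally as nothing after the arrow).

  | aaaaa
  | baaaabb => baaabb => baabb => babb => b
  | aabbb => abbb => bbb => ε
  | aaabaaa => aabaaa => abaaa => baaa

ab->b; bab->; bbb->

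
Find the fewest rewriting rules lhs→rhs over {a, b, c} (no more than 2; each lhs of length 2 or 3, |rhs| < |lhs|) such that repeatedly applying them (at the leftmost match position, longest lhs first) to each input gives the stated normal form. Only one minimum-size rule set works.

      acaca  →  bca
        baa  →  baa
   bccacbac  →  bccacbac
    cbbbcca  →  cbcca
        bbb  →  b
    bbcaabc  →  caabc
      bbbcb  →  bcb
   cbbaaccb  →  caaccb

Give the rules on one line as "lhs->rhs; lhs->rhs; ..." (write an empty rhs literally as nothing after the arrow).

  | acaca => bca
  | baa
  | bccacbac
  | cbbbcca => cbcca

aca->b; bb->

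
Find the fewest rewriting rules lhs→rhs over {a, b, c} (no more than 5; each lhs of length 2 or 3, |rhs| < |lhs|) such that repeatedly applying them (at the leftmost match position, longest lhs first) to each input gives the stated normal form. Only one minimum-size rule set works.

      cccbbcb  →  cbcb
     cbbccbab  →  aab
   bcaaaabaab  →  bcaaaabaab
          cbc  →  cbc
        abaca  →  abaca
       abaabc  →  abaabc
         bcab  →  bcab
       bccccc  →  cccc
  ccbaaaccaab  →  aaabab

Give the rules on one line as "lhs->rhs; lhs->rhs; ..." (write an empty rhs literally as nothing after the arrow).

  | cccbbcb => cbcb
  | cbbccbab => accbab => aab
  | bcaaaabaab
  | cbc

bcc->c; cbb->a; cca->b; ccb->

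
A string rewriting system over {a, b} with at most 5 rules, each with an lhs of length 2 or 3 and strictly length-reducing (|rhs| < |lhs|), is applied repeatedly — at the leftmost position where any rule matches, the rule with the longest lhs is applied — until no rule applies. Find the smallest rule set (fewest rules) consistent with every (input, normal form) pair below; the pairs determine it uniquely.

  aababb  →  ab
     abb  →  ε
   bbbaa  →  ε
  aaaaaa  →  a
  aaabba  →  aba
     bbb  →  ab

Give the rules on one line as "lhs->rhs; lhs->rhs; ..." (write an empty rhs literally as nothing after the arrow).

  | aababb => bbabb => aabb => bbb => ab
  | abb => ε
  | bbbaa => abaa => abb => ε
  | aaaaaa => baaa => bb => a

aa->b; aaa->b; abb->; bb->a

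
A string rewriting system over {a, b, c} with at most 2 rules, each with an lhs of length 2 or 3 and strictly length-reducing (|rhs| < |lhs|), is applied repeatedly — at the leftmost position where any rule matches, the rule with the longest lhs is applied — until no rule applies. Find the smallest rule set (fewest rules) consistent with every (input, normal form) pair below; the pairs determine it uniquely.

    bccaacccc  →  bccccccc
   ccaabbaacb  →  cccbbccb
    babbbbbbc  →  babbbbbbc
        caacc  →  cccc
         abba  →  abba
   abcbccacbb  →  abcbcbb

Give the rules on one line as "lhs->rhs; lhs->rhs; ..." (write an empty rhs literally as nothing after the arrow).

  | bccaacccc => bccccccc
  | ccaabbaacb => cccbbaacb => cccbbccb
  | babbbbbbc
  | caacc => cccc

aa->c; cac->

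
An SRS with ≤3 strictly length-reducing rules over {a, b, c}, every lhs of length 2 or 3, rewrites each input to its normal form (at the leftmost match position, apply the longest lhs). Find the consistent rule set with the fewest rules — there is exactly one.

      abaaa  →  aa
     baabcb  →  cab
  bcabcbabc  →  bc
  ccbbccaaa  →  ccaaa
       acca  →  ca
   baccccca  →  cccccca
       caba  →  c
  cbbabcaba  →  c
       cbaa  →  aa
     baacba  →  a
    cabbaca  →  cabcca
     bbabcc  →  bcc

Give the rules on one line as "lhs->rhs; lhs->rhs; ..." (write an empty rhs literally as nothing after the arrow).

  | abaaa => acaa => aa
  | baabcb => cabcb => cab
  | bcabcbabc => bcababc => bcacbc => bcbc => bc
  | ccbbccaaa => cbccaaa => ccaaa

ac->; ba->c; cb->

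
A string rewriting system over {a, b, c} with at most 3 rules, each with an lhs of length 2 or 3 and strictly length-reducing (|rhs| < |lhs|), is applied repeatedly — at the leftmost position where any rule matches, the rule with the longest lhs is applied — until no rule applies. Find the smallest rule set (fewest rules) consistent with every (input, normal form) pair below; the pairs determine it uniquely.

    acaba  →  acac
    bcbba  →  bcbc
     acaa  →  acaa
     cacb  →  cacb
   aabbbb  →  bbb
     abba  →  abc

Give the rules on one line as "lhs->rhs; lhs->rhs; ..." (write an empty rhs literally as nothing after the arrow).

aab->; ba->c

  | acaba => acac
  | bcbba => bcbc
  | acaa
  | cacb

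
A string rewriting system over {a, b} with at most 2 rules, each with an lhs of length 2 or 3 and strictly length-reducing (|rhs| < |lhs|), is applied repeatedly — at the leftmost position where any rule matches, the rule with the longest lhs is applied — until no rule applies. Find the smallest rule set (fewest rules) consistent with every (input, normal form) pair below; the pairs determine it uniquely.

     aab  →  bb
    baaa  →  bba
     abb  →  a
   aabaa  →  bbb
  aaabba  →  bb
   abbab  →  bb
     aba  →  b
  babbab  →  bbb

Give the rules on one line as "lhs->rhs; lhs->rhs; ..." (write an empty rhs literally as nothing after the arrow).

aa->b; ab->a

  | aab => bb
  | baaa => bba
  | abb => ab => a
  | aabaa => bbaa => bbb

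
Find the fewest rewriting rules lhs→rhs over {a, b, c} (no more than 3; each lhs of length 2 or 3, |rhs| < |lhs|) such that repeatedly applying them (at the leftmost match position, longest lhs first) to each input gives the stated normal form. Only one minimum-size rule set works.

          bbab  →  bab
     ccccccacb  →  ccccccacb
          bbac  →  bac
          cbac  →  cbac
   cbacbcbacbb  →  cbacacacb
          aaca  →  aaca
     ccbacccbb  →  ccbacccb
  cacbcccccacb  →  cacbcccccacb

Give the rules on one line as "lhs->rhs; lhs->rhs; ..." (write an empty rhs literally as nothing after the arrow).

bb->b; bcb->ac

  | bbab => bab
  | ccccccacb
  | bbac => bac
  | cbac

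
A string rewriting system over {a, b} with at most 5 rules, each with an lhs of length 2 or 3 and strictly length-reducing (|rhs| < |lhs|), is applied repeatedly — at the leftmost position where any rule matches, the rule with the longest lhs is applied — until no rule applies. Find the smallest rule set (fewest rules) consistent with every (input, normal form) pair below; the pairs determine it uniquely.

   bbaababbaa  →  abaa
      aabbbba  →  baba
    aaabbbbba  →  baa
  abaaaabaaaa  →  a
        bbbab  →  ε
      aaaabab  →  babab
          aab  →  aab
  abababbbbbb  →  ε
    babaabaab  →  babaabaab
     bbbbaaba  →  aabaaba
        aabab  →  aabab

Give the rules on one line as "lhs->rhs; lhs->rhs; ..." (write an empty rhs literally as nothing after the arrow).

  | bbaababbaa => ababbaa => abaa
  | aabbbba => aaaaba => baba
  | aaabbbbba => bbbbbba => aabbba => aaaaa => baa
  | abaaaabaaaa => abbabaaaa => abaaaa => abba => a

aaa->b; bb->; bba->; bbb->aa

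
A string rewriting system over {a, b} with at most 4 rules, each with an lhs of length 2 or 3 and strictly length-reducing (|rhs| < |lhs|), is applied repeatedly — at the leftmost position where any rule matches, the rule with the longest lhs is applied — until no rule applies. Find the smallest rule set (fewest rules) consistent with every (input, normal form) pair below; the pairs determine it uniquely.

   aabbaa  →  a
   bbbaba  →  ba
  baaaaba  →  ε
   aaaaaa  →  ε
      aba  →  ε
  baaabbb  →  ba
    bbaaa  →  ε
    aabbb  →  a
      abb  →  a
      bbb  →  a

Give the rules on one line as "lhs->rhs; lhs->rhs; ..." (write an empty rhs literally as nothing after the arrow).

aa->; ab->a; bb->a

  | aabbaa => bbaa => aaa => a
  | bbbaba => ababa => aaba => ba
  | baaaaba => baaba => bba => aa => ε
  | aaaaaa => aaaa => aa => ε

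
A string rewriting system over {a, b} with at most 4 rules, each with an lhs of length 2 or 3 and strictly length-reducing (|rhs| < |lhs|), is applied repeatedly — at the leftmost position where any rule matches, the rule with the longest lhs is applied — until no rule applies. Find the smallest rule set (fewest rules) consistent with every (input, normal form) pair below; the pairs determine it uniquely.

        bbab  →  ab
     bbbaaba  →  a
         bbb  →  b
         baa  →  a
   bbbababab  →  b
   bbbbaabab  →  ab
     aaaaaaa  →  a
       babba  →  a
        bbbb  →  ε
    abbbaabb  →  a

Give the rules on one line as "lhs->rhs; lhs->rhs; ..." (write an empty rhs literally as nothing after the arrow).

  | bbab => ab
  | bbbaaba => baaba => aba => a
  | bbb => b
  | baa => a

aa->a; ba->; bb->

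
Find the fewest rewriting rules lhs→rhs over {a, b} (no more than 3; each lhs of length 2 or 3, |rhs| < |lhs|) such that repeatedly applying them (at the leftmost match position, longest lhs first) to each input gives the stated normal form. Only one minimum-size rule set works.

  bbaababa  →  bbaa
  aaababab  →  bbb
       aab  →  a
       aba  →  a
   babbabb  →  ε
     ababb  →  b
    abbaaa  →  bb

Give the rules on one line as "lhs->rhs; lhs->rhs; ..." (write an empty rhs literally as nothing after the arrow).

  | bbaababa => bbaaba => bbaa
  | aaababab => bbabab => baaab => bbb
  | aab => a
  | aba => a

aaa->b; ab->; bab->aa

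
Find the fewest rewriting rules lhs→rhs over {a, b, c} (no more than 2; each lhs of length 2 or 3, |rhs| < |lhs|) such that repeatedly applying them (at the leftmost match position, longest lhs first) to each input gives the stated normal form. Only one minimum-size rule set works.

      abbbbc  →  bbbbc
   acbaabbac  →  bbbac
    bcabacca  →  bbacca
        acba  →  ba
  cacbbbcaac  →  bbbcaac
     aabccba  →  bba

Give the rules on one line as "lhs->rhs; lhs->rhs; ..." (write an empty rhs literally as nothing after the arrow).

ab->b; cb->b

  | abbbbc => bbbbc
  | acbaabbac => abaabbac => baabbac => babbac => bbbac
  | bcabacca => bcbacca => bbacca
  | acba => aba => ba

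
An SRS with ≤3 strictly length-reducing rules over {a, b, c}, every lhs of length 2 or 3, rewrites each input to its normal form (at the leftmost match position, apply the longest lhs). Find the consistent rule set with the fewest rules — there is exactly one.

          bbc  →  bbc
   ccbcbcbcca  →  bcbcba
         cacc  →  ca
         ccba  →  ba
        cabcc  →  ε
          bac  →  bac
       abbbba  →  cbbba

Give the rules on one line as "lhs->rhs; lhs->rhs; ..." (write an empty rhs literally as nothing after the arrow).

  | bbc
  | ccbcbcbcca => bcbcbcca => bcbcba
  | cacc => ca
  | ccba => ba

ab->c; cc->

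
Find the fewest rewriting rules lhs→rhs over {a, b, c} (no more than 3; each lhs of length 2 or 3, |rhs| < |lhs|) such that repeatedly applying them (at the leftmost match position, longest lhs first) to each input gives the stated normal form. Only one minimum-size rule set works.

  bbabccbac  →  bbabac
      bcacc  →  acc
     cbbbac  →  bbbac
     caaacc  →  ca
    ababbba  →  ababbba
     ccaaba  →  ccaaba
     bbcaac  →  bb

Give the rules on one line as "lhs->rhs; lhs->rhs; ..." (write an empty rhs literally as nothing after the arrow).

  | bbabccbac => bbacbac => bbabac
  | bcacc => acc
  | cbbbac => bbbac
  | caaacc => cabc => ca

aac->b; bc->; cb->b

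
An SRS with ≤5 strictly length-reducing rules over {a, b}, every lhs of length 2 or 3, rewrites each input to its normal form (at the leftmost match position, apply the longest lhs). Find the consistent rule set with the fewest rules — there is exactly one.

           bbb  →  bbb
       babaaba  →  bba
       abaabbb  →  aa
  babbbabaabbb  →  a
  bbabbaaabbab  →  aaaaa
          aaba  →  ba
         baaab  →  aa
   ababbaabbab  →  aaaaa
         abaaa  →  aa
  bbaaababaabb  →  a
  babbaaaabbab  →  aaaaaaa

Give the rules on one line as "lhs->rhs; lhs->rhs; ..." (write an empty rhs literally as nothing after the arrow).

  | bbb
  | babaaba => bbaaba => baba => bba
  | abaabbb => baabbb => abbb => aab => aa
  | babbbabaabbb => baababaabbb => ababaabbb => babaabbb => bbaabbb => babbb => baab => ab => a

ab->a; aba->ba; abb->aa; baa->a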